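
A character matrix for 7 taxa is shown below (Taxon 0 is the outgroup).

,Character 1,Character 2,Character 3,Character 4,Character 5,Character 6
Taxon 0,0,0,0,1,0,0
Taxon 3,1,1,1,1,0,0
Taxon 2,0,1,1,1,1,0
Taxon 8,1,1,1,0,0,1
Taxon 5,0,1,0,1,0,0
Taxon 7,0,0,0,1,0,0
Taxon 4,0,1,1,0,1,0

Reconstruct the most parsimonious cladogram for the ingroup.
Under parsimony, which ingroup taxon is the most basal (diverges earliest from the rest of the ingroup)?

Taxon 7

Character polarity is set by the outgroup: the derived state is whichever differs from the outgroup's state, so for Character 4 the derived state is '0', and for the remaining characters it is '1'.
Character 1 (derived state '1') is shared by Taxon 3 and Taxon 8 — a synapomorphy uniting that clade.
Character 2: derived state '1' in Taxon 2, Taxon 3, Taxon 4, Taxon 5, and Taxon 8 only — synapomorphy for {Taxon 2, Taxon 3, Taxon 4, Taxon 5, Taxon 8}.
Character 3 (derived state '1') is shared by Taxon 2, Taxon 3, Taxon 4, and Taxon 8 — a synapomorphy uniting that clade.
Character 4 (state '0') occurs in Taxon 4 and Taxon 8 but conflicts with the nesting implied by the other characters — most parsimoniously interpreted as homoplasy.
Only Taxon 2 and Taxon 4 show the derived state '1' for Character 5, supporting them as a clade.
Character 6: derived state '1' in Taxon 8 only — an autapomorphy, so it tells us nothing about relationships among taxa.
Most parsimonious ingroup topology: ((((Taxon 3,Taxon 8),(Taxon 2,Taxon 4)),Taxon 5),Taxon 7).
Taxon 7 is sister to the clade containing all other ingroup taxa, so it is the earliest-diverging (most basal) ingroup lineage.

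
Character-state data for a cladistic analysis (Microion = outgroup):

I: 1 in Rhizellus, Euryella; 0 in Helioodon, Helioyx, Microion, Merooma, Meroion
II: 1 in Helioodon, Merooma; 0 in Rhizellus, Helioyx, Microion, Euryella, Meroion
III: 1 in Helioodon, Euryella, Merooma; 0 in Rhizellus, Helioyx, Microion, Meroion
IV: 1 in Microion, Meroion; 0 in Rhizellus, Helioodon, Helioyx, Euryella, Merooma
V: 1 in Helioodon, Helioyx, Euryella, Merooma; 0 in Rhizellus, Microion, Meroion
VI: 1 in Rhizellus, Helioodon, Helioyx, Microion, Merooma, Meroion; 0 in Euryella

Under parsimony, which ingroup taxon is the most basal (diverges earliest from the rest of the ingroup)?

Meroion

Character polarity is set by the outgroup: the derived state is whichever differs from the outgroup's state, so for IV, VI the derived state is '0', and for the remaining characters it is '1'.
I groups Euryella and Rhizellus, which is incompatible with the clades supported by the remaining characters; treating it as convergent (homoplasy) costs fewer steps than any alternative tree.
Only Helioodon and Merooma show the derived state '1' for II, supporting them as a clade.
III (derived state '1') is shared by Euryella, Helioodon, and Merooma — a synapomorphy uniting that clade.
Only Euryella, Helioodon, Helioyx, Merooma, and Rhizellus show the derived state '0' for IV, supporting them as a clade.
V (derived state '1') is shared by Euryella, Helioodon, Helioyx, and Merooma — a synapomorphy uniting that clade.
VI (derived state '0') is unique to Euryella (autapomorphy; uninformative for grouping).
Most parsimonious ingroup topology: (((Helioyx,(Euryella,(Helioodon,Merooma))),Rhizellus),Meroion).
Meroion is sister to the clade containing all other ingroup taxa, so it is the earliest-diverging (most basal) ingroup lineage.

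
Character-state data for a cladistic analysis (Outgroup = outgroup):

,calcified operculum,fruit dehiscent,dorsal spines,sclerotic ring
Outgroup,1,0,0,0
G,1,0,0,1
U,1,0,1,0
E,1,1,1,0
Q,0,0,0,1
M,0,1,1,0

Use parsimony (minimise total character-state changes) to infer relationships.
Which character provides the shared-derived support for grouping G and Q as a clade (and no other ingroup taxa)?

sclerotic ring

Character polarity is set by the outgroup: the derived state is whichever differs from the outgroup's state, so for calcified operculum the derived state is '0', and for the remaining characters it is '1'.
calcified operculum (state '0') occurs in M and Q but conflicts with the nesting implied by the other characters — most parsimoniously interpreted as homoplasy.
fruit dehiscent (derived state '1') is shared by E and M — a synapomorphy uniting that clade.
Only E, M, and U show the derived state '1' for dorsal spines, supporting them as a clade.
sclerotic ring: derived state '1' in G and Q only — synapomorphy for {G, Q}.
Most parsimonious ingroup topology: ((G,Q),(U,(E,M))).
The clade {G, Q} is supported by sclerotic ring: its derived state '1' occurs in exactly those taxa and in no other taxon (including the outgroup).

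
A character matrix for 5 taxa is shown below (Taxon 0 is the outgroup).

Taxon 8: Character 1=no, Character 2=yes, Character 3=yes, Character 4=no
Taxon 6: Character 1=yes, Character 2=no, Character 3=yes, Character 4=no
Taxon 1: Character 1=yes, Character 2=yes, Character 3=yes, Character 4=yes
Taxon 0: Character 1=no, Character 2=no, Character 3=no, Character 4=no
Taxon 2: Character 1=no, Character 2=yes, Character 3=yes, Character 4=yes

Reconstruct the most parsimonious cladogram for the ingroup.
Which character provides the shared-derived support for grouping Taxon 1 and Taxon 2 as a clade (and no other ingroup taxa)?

The outgroup has state 'no' for every character, so 'yes' is the derived state throughout.
Character 1 (state 'yes') occurs in Taxon 1 and Taxon 6 but conflicts with the nesting implied by the other characters — most parsimoniously interpreted as homoplasy.
Only Taxon 1, Taxon 2, and Taxon 8 show the derived state 'yes' for Character 2, supporting them as a clade.
Character 3 (derived state 'yes') is shared by all ingroup taxa — unites the whole ingroup.
Character 4 (derived state 'yes') is shared by Taxon 1 and Taxon 2 — a synapomorphy uniting that clade.
Most parsimonious ingroup topology: (((Taxon 1,Taxon 2),Taxon 8),Taxon 6).
The clade {Taxon 1, Taxon 2} is supported by Character 4: its derived state 'yes' occurs in exactly those taxa and in no other taxon (including the outgroup).

Character 4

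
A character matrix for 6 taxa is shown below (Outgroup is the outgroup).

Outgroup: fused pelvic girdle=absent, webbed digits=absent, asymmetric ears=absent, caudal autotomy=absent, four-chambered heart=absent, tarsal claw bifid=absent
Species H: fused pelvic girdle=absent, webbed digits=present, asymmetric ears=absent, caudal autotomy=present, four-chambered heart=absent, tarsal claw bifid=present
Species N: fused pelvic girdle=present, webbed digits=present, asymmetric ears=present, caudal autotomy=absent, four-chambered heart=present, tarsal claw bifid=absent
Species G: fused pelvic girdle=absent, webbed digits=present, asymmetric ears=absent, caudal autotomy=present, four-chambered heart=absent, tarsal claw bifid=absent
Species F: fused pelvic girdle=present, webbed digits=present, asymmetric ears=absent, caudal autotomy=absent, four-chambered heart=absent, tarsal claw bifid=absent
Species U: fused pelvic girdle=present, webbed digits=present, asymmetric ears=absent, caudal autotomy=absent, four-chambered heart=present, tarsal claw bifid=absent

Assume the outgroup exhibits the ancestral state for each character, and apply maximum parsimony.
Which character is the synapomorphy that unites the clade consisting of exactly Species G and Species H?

The outgroup has state 'absent' for every character, so 'present' is the derived state throughout.
Only Species F, Species N, and Species U show the derived state 'present' for fused pelvic girdle, supporting them as a clade.
All ingroup taxa share the derived state 'present' for webbed digits; it defines the ingroup but does not resolve relationships within it.
asymmetric ears: derived state 'present' in Species N only — an autapomorphy, so it tells us nothing about relationships among taxa.
caudal autotomy: derived state 'present' in Species G and Species H only — synapomorphy for {Species G, Species H}.
Only Species N and Species U show the derived state 'present' for four-chambered heart, supporting them as a clade.
tarsal claw bifid: derived state 'present' in Species H only — an autapomorphy, so it tells us nothing about relationships among taxa.
Most parsimonious ingroup topology: ((Species H,Species G),((Species N,Species U),Species F)).
The clade {Species G, Species H} is supported by caudal autotomy: its derived state 'present' occurs in exactly those taxa and in no other taxon (including the outgroup).

caudal autotomy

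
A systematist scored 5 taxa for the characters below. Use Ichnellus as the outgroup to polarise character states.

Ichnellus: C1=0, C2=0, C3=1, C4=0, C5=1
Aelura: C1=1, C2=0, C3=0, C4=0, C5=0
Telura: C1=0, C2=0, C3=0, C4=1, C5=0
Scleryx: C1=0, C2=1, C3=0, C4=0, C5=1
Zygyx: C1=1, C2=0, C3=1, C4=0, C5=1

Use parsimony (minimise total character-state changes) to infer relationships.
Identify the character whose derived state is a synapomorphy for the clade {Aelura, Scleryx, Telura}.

Character polarity is set by the outgroup: the derived state is whichever differs from the outgroup's state, so for C3, C5 the derived state is '0', and for the remaining characters it is '1'.
C1 groups Aelura and Zygyx, which is incompatible with the clades supported by the remaining characters; treating it as convergent (homoplasy) costs fewer steps than any alternative tree.
C2: derived state '1' in Scleryx only — an autapomorphy, so it tells us nothing about relationships among taxa.
C3: derived state '0' in Aelura, Scleryx, and Telura only — synapomorphy for {Aelura, Scleryx, Telura}.
C4: derived state '1' in Telura only — an autapomorphy, so it tells us nothing about relationships among taxa.
C5: derived state '0' in Aelura and Telura only — synapomorphy for {Aelura, Telura}.
Most parsimonious ingroup topology: (((Aelura,Telura),Scleryx),Zygyx).
The clade {Aelura, Scleryx, Telura} is supported by C3: its derived state '0' occurs in exactly those taxa and in no other taxon (including the outgroup).

C3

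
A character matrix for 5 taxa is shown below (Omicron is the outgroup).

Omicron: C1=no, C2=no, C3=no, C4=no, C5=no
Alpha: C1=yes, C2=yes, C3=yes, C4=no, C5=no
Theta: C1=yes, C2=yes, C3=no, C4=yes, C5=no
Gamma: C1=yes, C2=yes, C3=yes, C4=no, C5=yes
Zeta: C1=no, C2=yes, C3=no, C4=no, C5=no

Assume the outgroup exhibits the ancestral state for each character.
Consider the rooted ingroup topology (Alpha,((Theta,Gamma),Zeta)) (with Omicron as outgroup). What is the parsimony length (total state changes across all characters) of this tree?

7

Map each character onto (Alpha,((Theta,Gamma),Zeta)) (rooted by Omicron) and count the minimum state changes it requires (Fitch parsimony):
C1: 2; C2: 1; C3: 2; C4: 1; C5: 1.
Total tree length = 7.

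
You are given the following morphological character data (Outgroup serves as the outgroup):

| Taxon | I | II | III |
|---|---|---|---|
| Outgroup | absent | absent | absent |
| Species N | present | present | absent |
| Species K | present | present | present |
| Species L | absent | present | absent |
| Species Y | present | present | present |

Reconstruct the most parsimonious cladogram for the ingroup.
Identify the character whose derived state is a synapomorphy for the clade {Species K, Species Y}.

The outgroup has state 'absent' for every character, so 'present' is the derived state throughout.
I (derived state 'present') is shared by Species K, Species N, and Species Y — a synapomorphy uniting that clade.
II (derived state 'present') is shared by all ingroup taxa — unites the whole ingroup.
III: derived state 'present' in Species K and Species Y only — synapomorphy for {Species K, Species Y}.
Most parsimonious ingroup topology: ((Species N,(Species K,Species Y)),Species L).
The clade {Species K, Species Y} is supported by III: its derived state 'present' occurs in exactly those taxa and in no other taxon (including the outgroup).

III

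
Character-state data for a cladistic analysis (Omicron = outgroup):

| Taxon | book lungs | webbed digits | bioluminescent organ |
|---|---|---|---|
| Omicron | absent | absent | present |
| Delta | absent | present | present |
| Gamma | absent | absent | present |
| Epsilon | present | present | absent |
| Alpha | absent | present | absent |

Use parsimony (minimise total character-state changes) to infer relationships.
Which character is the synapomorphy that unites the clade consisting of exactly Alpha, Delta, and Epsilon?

Character polarity is set by the outgroup: the derived state is whichever differs from the outgroup's state, so for bioluminescent organ the derived state is 'absent', and for the remaining characters it is 'present'.
book lungs (derived state 'present') is unique to Epsilon (autapomorphy; uninformative for grouping).
webbed digits: derived state 'present' in Alpha, Delta, and Epsilon only — synapomorphy for {Alpha, Delta, Epsilon}.
bioluminescent organ (derived state 'absent') is shared by Alpha and Epsilon — a synapomorphy uniting that clade.
Most parsimonious ingroup topology: ((Delta,(Epsilon,Alpha)),Gamma).
The clade {Alpha, Delta, Epsilon} is supported by webbed digits: its derived state 'present' occurs in exactly those taxa and in no other taxon (including the outgroup).

webbed digits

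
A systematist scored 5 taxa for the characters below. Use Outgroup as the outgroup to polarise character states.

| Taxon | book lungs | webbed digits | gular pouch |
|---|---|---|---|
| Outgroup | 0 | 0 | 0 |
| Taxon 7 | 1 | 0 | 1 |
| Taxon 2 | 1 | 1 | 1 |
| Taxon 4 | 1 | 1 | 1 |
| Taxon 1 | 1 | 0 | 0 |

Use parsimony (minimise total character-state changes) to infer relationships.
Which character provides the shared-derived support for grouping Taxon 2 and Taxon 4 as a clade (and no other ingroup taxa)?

webbed digits

The outgroup has state '0' for every character, so '1' is the derived state throughout.
book lungs (derived state '1') is shared by all ingroup taxa — unites the whole ingroup.
webbed digits: derived state '1' in Taxon 2 and Taxon 4 only — synapomorphy for {Taxon 2, Taxon 4}.
gular pouch (derived state '1') is shared by Taxon 2, Taxon 4, and Taxon 7 — a synapomorphy uniting that clade.
Most parsimonious ingroup topology: ((Taxon 7,(Taxon 2,Taxon 4)),Taxon 1).
The clade {Taxon 2, Taxon 4} is supported by webbed digits: its derived state '1' occurs in exactly those taxa and in no other taxon (including the outgroup).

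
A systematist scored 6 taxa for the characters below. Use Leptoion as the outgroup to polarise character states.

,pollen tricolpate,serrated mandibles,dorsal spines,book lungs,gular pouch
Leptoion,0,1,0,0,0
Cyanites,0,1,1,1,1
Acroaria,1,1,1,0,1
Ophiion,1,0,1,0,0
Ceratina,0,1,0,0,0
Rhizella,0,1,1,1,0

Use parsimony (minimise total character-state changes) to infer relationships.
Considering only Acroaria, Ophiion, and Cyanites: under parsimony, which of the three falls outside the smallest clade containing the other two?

Cyanites

Character polarity is set by the outgroup: the derived state is whichever differs from the outgroup's state, so for serrated mandibles the derived state is '0', and for the remaining characters it is '1'.
pollen tricolpate: derived state '1' in Acroaria and Ophiion only — synapomorphy for {Acroaria, Ophiion}.
serrated mandibles (derived state '0') is unique to Ophiion (autapomorphy; uninformative for grouping).
dorsal spines: derived state '1' in Acroaria, Cyanites, Ophiion, and Rhizella only — synapomorphy for {Acroaria, Cyanites, Ophiion, Rhizella}.
book lungs (derived state '1') is shared by Cyanites and Rhizella — a synapomorphy uniting that clade.
gular pouch (state '1') occurs in Acroaria and Cyanites but conflicts with the nesting implied by the other characters — most parsimoniously interpreted as homoplasy.
Most parsimonious ingroup topology: (((Cyanites,Rhizella),(Acroaria,Ophiion)),Ceratina).
Ophiion and Acroaria share a more recent common ancestor with each other than either does with Cyanites, so Cyanites is the least closely related of the three.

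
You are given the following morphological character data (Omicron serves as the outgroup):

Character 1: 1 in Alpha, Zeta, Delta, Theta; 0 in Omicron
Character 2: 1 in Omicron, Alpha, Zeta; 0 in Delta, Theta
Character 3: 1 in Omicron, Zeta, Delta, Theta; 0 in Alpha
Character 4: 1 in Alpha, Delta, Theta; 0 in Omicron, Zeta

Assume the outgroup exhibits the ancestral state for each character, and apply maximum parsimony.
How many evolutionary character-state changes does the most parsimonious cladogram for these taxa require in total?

4

Character polarity is set by the outgroup: the derived state is whichever differs from the outgroup's state, so for Character 2, Character 3 the derived state is '0', and for the remaining characters it is '1'.
All ingroup taxa share the derived state '1' for Character 1; it defines the ingroup but does not resolve relationships within it.
Character 2 (derived state '0') is shared by Delta and Theta — a synapomorphy uniting that clade.
Character 3: derived state '0' in Alpha only — an autapomorphy, so it tells us nothing about relationships among taxa.
Character 4: derived state '1' in Alpha, Delta, and Theta only — synapomorphy for {Alpha, Delta, Theta}.
Most parsimonious ingroup topology: ((Alpha,(Delta,Theta)),Zeta).
Changes per character on this tree: Character 1: 1; Character 2: 1; Character 3: 1; Character 4: 1.
Total = 4.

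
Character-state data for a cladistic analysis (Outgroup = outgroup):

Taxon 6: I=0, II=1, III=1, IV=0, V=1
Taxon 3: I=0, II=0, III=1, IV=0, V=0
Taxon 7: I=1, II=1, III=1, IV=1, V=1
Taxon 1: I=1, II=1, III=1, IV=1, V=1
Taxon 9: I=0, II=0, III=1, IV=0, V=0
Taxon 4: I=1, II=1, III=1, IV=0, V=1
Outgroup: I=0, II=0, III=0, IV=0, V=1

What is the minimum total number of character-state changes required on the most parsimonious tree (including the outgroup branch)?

Character polarity is set by the outgroup: the derived state is whichever differs from the outgroup's state, so for V the derived state is '0', and for the remaining characters it is '1'.
Only Taxon 1, Taxon 4, and Taxon 7 show the derived state '1' for I, supporting them as a clade.
II (derived state '1') is shared by Taxon 1, Taxon 4, Taxon 6, and Taxon 7 — a synapomorphy uniting that clade.
III (derived state '1') is shared by all ingroup taxa — unites the whole ingroup.
Only Taxon 1 and Taxon 7 show the derived state '1' for IV, supporting them as a clade.
Only Taxon 3 and Taxon 9 show the derived state '0' for V, supporting them as a clade.
Most parsimonious ingroup topology: ((Taxon 6,((Taxon 1,Taxon 7),Taxon 4)),(Taxon 3,Taxon 9)).
Changes per character on this tree: I: 1; II: 1; III: 1; IV: 1; V: 1.
Total = 5.

5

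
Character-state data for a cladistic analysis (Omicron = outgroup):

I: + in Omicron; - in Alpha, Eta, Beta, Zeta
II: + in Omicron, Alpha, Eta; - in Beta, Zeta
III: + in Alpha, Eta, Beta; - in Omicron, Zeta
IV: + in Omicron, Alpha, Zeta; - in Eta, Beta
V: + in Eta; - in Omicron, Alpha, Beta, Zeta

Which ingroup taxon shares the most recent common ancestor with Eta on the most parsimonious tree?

Beta

Character polarity is set by the outgroup: the derived state is whichever differs from the outgroup's state, so for I, II, IV the derived state is '-', and for the remaining characters it is '+'.
All ingroup taxa share the derived state '-' for I; it defines the ingroup but does not resolve relationships within it.
II (state '-') occurs in Beta and Zeta but conflicts with the nesting implied by the other characters — most parsimoniously interpreted as homoplasy.
III: derived state '+' in Alpha, Beta, and Eta only — synapomorphy for {Alpha, Beta, Eta}.
IV: derived state '-' in Beta and Eta only — synapomorphy for {Beta, Eta}.
V: derived state '+' in Eta only — an autapomorphy, so it tells us nothing about relationships among taxa.
Most parsimonious ingroup topology: ((Alpha,(Eta,Beta)),Zeta).
Eta and Beta form a cherry on this tree, so they are sister taxa.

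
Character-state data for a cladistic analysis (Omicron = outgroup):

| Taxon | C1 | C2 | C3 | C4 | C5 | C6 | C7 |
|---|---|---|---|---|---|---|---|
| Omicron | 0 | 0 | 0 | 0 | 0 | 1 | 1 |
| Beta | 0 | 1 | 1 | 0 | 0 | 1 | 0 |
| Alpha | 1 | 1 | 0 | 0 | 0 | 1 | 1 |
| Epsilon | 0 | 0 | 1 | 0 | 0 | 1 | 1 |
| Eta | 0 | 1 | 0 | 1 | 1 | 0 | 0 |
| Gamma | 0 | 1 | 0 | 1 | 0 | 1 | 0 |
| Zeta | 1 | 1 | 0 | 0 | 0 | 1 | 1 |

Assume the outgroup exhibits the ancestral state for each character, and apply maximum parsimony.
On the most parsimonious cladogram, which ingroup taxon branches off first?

Epsilon

Character polarity is set by the outgroup: the derived state is whichever differs from the outgroup's state, so for C6, C7 the derived state is '0', and for the remaining characters it is '1'.
C1: derived state '1' in Alpha and Zeta only — synapomorphy for {Alpha, Zeta}.
C2 (derived state '1') is shared by Alpha, Beta, Eta, Gamma, and Zeta — a synapomorphy uniting that clade.
C3 groups Beta and Epsilon, which is incompatible with the clades supported by the remaining characters; treating it as convergent (homoplasy) costs fewer steps than any alternative tree.
C4 (derived state '1') is shared by Eta and Gamma — a synapomorphy uniting that clade.
C5: derived state '1' in Eta only — an autapomorphy, so it tells us nothing about relationships among taxa.
C6: derived state '0' in Eta only — an autapomorphy, so it tells us nothing about relationships among taxa.
C7: derived state '0' in Beta, Eta, and Gamma only — synapomorphy for {Beta, Eta, Gamma}.
Most parsimonious ingroup topology: (((Beta,(Eta,Gamma)),(Alpha,Zeta)),Epsilon).
Epsilon is sister to the clade containing all other ingroup taxa, so it is the earliest-diverging (most basal) ingroup lineage.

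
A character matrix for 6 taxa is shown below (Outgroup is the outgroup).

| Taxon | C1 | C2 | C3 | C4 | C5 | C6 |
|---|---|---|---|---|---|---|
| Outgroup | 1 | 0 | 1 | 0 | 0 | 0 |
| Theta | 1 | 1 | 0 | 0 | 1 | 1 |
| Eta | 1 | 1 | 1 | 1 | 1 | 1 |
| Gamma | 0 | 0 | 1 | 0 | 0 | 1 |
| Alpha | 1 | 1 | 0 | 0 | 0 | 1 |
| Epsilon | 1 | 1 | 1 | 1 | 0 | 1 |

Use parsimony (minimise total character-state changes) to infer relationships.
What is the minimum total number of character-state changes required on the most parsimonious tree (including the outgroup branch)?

7

Character polarity is set by the outgroup: the derived state is whichever differs from the outgroup's state, so for C1, C3 the derived state is '0', and for the remaining characters it is '1'.
C1: derived state '0' in Gamma only — an autapomorphy, so it tells us nothing about relationships among taxa.
Only Alpha, Epsilon, Eta, and Theta show the derived state '1' for C2, supporting them as a clade.
C3 (derived state '0') is shared by Alpha and Theta — a synapomorphy uniting that clade.
Only Epsilon and Eta show the derived state '1' for C4, supporting them as a clade.
C5 (state '1') occurs in Eta and Theta but conflicts with the nesting implied by the other characters — most parsimoniously interpreted as homoplasy.
C6 (derived state '1') is shared by all ingroup taxa — unites the whole ingroup.
Most parsimonious ingroup topology: (((Theta,Alpha),(Eta,Epsilon)),Gamma).
Changes per character on this tree: C1: 1; C2: 1; C3: 1; C4: 1; C5: 2; C6: 1.
Total = 7.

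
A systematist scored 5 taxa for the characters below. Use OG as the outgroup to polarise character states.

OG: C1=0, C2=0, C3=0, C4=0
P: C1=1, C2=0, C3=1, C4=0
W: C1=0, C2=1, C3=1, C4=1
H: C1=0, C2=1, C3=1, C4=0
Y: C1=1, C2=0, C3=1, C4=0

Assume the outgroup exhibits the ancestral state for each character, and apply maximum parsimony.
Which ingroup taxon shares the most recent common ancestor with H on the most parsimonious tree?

W

The outgroup has state '0' for every character, so '1' is the derived state throughout.
C1: derived state '1' in P and Y only — synapomorphy for {P, Y}.
C2 (derived state '1') is shared by H and W — a synapomorphy uniting that clade.
C3 (derived state '1') is shared by all ingroup taxa — unites the whole ingroup.
C4: derived state '1' in W only — an autapomorphy, so it tells us nothing about relationships among taxa.
Most parsimonious ingroup topology: ((P,Y),(W,H)).
H and W form a cherry on this tree, so they are sister taxa.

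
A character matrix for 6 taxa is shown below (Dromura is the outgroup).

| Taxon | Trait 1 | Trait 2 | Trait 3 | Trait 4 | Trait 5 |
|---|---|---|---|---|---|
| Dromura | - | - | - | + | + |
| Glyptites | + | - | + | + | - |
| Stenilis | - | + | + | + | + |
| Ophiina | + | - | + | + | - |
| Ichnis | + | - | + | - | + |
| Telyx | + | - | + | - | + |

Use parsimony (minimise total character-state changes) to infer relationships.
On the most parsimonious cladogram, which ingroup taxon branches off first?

Stenilis

Character polarity is set by the outgroup: the derived state is whichever differs from the outgroup's state, so for Trait 4, Trait 5 the derived state is '-', and for the remaining characters it is '+'.
Only Glyptites, Ichnis, Ophiina, and Telyx show the derived state '+' for Trait 1, supporting them as a clade.
Trait 2: derived state '+' in Stenilis only — an autapomorphy, so it tells us nothing about relationships among taxa.
All ingroup taxa share the derived state '+' for Trait 3; it defines the ingroup but does not resolve relationships within it.
Trait 4: derived state '-' in Ichnis and Telyx only — synapomorphy for {Ichnis, Telyx}.
Trait 5 (derived state '-') is shared by Glyptites and Ophiina — a synapomorphy uniting that clade.
Most parsimonious ingroup topology: (((Glyptites,Ophiina),(Ichnis,Telyx)),Stenilis).
Stenilis is sister to the clade containing all other ingroup taxa, so it is the earliest-diverging (most basal) ingroup lineage.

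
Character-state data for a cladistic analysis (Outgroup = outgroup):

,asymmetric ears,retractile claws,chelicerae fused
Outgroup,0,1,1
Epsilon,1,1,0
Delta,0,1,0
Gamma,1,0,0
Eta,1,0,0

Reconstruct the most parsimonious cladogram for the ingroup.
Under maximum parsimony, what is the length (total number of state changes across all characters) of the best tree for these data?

Character polarity is set by the outgroup: the derived state is whichever differs from the outgroup's state, so for retractile claws, chelicerae fused the derived state is '0', and for the remaining characters it is '1'.
asymmetric ears (derived state '1') is shared by Epsilon, Eta, and Gamma — a synapomorphy uniting that clade.
Only Eta and Gamma show the derived state '0' for retractile claws, supporting them as a clade.
chelicerae fused (derived state '0') is shared by all ingroup taxa — unites the whole ingroup.
Most parsimonious ingroup topology: ((Epsilon,(Gamma,Eta)),Delta).
Changes per character on this tree: asymmetric ears: 1; retractile claws: 1; chelicerae fused: 1.
Total = 3.

3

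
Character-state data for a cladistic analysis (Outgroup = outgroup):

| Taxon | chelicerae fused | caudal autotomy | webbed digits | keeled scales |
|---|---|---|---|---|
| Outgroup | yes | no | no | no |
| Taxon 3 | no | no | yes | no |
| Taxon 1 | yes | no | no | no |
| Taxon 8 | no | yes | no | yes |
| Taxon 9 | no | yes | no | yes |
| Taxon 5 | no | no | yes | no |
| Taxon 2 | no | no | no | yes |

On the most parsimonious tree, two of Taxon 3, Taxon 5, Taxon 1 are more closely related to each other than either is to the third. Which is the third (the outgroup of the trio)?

Character polarity is set by the outgroup: the derived state is whichever differs from the outgroup's state, so for chelicerae fused the derived state is 'no', and for the remaining characters it is 'yes'.
chelicerae fused: derived state 'no' in Taxon 2, Taxon 3, Taxon 5, Taxon 8, and Taxon 9 only — synapomorphy for {Taxon 2, Taxon 3, Taxon 5, Taxon 8, Taxon 9}.
caudal autotomy: derived state 'yes' in Taxon 8 and Taxon 9 only — synapomorphy for {Taxon 8, Taxon 9}.
webbed digits: derived state 'yes' in Taxon 3 and Taxon 5 only — synapomorphy for {Taxon 3, Taxon 5}.
keeled scales (derived state 'yes') is shared by Taxon 2, Taxon 8, and Taxon 9 — a synapomorphy uniting that clade.
Most parsimonious ingroup topology: (((Taxon 3,Taxon 5),((Taxon 8,Taxon 9),Taxon 2)),Taxon 1).
Taxon 3 and Taxon 5 share a more recent common ancestor with each other than either does with Taxon 1, so Taxon 1 is the least closely related of the three.

Taxon 1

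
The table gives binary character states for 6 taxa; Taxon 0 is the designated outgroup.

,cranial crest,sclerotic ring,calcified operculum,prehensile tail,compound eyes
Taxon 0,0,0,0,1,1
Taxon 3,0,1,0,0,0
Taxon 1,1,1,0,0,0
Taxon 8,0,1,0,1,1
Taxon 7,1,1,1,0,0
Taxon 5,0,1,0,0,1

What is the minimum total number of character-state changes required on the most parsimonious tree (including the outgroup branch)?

5

Character polarity is set by the outgroup: the derived state is whichever differs from the outgroup's state, so for prehensile tail, compound eyes the derived state is '0', and for the remaining characters it is '1'.
cranial crest: derived state '1' in Taxon 1 and Taxon 7 only — synapomorphy for {Taxon 1, Taxon 7}.
All ingroup taxa share the derived state '1' for sclerotic ring; it defines the ingroup but does not resolve relationships within it.
calcified operculum (derived state '1') is unique to Taxon 7 (autapomorphy; uninformative for grouping).
Only Taxon 1, Taxon 3, Taxon 5, and Taxon 7 show the derived state '0' for prehensile tail, supporting them as a clade.
compound eyes (derived state '0') is shared by Taxon 1, Taxon 3, and Taxon 7 — a synapomorphy uniting that clade.
Most parsimonious ingroup topology: (((Taxon 3,(Taxon 1,Taxon 7)),Taxon 5),Taxon 8).
Changes per character on this tree: cranial crest: 1; sclerotic ring: 1; calcified operculum: 1; prehensile tail: 1; compound eyes: 1.
Total = 5.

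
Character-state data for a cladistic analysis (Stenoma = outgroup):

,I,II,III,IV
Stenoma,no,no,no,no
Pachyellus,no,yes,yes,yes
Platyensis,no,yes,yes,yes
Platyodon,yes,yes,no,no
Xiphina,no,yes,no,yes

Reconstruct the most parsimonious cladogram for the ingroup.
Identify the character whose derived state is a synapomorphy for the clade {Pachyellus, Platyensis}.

III

The outgroup has state 'no' for every character, so 'yes' is the derived state throughout.
I (derived state 'yes') is unique to Platyodon (autapomorphy; uninformative for grouping).
All ingroup taxa share the derived state 'yes' for II; it defines the ingroup but does not resolve relationships within it.
III (derived state 'yes') is shared by Pachyellus and Platyensis — a synapomorphy uniting that clade.
IV: derived state 'yes' in Pachyellus, Platyensis, and Xiphina only — synapomorphy for {Pachyellus, Platyensis, Xiphina}.
Most parsimonious ingroup topology: (((Pachyellus,Platyensis),Xiphina),Platyodon).
The clade {Pachyellus, Platyensis} is supported by III: its derived state 'yes' occurs in exactly those taxa and in no other taxon (including the outgroup).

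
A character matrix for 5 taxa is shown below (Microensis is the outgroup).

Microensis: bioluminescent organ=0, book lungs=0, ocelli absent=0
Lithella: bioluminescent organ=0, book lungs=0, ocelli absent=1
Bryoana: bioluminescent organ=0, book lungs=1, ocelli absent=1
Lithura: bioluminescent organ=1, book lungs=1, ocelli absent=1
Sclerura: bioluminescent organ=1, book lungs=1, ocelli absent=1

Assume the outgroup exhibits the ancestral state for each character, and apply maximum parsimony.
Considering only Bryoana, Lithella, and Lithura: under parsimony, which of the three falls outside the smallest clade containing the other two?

Lithella

The outgroup has state '0' for every character, so '1' is the derived state throughout.
bioluminescent organ: derived state '1' in Lithura and Sclerura only — synapomorphy for {Lithura, Sclerura}.
book lungs: derived state '1' in Bryoana, Lithura, and Sclerura only — synapomorphy for {Bryoana, Lithura, Sclerura}.
All ingroup taxa share the derived state '1' for ocelli absent; it defines the ingroup but does not resolve relationships within it.
Most parsimonious ingroup topology: (Lithella,(Bryoana,(Lithura,Sclerura))).
Lithura and Bryoana share a more recent common ancestor with each other than either does with Lithella, so Lithella is the least closely related of the three.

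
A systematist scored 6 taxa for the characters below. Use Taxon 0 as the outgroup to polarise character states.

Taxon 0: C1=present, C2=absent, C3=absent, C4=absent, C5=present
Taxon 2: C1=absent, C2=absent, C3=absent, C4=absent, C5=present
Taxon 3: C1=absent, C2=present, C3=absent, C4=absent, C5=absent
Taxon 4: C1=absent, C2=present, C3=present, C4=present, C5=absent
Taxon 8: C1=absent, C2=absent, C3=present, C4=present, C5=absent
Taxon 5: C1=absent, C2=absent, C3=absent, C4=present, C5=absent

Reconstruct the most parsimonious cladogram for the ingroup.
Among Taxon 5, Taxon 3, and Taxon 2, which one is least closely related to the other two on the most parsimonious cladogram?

Character polarity is set by the outgroup: the derived state is whichever differs from the outgroup's state, so for C1, C5 the derived state is 'absent', and for the remaining characters it is 'present'.
All ingroup taxa share the derived state 'absent' for C1; it defines the ingroup but does not resolve relationships within it.
C2 (state 'present') occurs in Taxon 3 and Taxon 4 but conflicts with the nesting implied by the other characters — most parsimoniously interpreted as homoplasy.
Only Taxon 4 and Taxon 8 show the derived state 'present' for C3, supporting them as a clade.
C4 (derived state 'present') is shared by Taxon 4, Taxon 5, and Taxon 8 — a synapomorphy uniting that clade.
C5: derived state 'absent' in Taxon 3, Taxon 4, Taxon 5, and Taxon 8 only — synapomorphy for {Taxon 3, Taxon 4, Taxon 5, Taxon 8}.
Most parsimonious ingroup topology: (Taxon 2,(Taxon 3,((Taxon 4,Taxon 8),Taxon 5))).
Taxon 3 and Taxon 5 share a more recent common ancestor with each other than either does with Taxon 2, so Taxon 2 is the least closely related of the three.

Taxon 2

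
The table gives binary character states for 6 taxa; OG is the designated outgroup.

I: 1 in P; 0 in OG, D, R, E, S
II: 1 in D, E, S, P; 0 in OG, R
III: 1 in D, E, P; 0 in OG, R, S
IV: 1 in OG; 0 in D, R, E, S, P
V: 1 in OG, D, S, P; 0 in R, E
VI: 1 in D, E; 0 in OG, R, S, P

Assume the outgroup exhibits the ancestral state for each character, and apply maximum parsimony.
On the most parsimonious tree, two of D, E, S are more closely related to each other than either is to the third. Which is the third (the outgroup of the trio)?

Character polarity is set by the outgroup: the derived state is whichever differs from the outgroup's state, so for IV, V the derived state is '0', and for the remaining characters it is '1'.
I: derived state '1' in P only — an autapomorphy, so it tells us nothing about relationships among taxa.
Only D, E, P, and S show the derived state '1' for II, supporting them as a clade.
III (derived state '1') is shared by D, E, and P — a synapomorphy uniting that clade.
IV (derived state '0') is shared by all ingroup taxa — unites the whole ingroup.
V (state '0') occurs in E and R but conflicts with the nesting implied by the other characters — most parsimoniously interpreted as homoplasy.
Only D and E show the derived state '1' for VI, supporting them as a clade.
Most parsimonious ingroup topology: (((P,(E,D)),S),R).
D and E share a more recent common ancestor with each other than either does with S, so S is the least closely related of the three.

S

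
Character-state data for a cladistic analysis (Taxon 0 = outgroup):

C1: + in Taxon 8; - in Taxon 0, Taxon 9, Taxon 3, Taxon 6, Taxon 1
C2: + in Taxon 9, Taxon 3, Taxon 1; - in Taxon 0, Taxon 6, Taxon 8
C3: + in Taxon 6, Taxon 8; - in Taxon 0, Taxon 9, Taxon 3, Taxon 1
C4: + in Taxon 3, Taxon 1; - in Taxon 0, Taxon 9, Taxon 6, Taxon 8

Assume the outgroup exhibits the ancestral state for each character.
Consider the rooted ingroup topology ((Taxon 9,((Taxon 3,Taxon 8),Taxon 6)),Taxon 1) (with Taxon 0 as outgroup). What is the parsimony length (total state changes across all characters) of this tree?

Map each character onto ((Taxon 9,((Taxon 3,Taxon 8),Taxon 6)),Taxon 1) (rooted by Taxon 0) and count the minimum state changes it requires (Fitch parsimony):
C1: 1; C2: 3; C3: 2; C4: 2.
Total tree length = 8.

8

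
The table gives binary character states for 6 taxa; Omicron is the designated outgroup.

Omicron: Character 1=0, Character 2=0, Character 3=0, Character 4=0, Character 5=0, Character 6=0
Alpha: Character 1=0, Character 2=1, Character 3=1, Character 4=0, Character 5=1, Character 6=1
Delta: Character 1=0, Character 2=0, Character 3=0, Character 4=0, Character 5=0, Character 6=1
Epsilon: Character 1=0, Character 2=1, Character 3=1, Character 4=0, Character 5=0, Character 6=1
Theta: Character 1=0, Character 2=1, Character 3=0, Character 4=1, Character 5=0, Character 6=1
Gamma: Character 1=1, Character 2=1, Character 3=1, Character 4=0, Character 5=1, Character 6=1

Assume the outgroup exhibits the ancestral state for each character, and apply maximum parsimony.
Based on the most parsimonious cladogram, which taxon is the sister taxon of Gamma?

The outgroup has state '0' for every character, so '1' is the derived state throughout.
Character 1: derived state '1' in Gamma only — an autapomorphy, so it tells us nothing about relationships among taxa.
Character 2 (derived state '1') is shared by Alpha, Epsilon, Gamma, and Theta — a synapomorphy uniting that clade.
Character 3 (derived state '1') is shared by Alpha, Epsilon, and Gamma — a synapomorphy uniting that clade.
Character 4 (derived state '1') is unique to Theta (autapomorphy; uninformative for grouping).
Character 5: derived state '1' in Alpha and Gamma only — synapomorphy for {Alpha, Gamma}.
Character 6 (derived state '1') is shared by all ingroup taxa — unites the whole ingroup.
Most parsimonious ingroup topology: ((((Alpha,Gamma),Epsilon),Theta),Delta).
Gamma and Alpha form a cherry on this tree, so they are sister taxa.

Alpha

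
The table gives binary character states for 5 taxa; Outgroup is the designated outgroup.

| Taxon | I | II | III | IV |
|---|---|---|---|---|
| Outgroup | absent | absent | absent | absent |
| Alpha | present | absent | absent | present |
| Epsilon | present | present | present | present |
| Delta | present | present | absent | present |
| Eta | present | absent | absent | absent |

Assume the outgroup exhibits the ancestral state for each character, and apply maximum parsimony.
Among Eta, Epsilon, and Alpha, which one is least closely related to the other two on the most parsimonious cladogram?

Eta

The outgroup has state 'absent' for every character, so 'present' is the derived state throughout.
I (derived state 'present') is shared by all ingroup taxa — unites the whole ingroup.
Only Delta and Epsilon show the derived state 'present' for II, supporting them as a clade.
III (derived state 'present') is unique to Epsilon (autapomorphy; uninformative for grouping).
IV: derived state 'present' in Alpha, Delta, and Epsilon only — synapomorphy for {Alpha, Delta, Epsilon}.
Most parsimonious ingroup topology: ((Alpha,(Epsilon,Delta)),Eta).
Epsilon and Alpha share a more recent common ancestor with each other than either does with Eta, so Eta is the least closely related of the three.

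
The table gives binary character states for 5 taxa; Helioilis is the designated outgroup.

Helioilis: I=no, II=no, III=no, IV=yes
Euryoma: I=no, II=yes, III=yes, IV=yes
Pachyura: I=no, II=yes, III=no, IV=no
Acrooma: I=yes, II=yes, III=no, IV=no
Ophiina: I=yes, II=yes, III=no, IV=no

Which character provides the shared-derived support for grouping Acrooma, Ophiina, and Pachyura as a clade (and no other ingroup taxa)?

IV

Character polarity is set by the outgroup: the derived state is whichever differs from the outgroup's state, so for IV the derived state is 'no', and for the remaining characters it is 'yes'.
Only Acrooma and Ophiina show the derived state 'yes' for I, supporting them as a clade.
All ingroup taxa share the derived state 'yes' for II; it defines the ingroup but does not resolve relationships within it.
III (derived state 'yes') is unique to Euryoma (autapomorphy; uninformative for grouping).
Only Acrooma, Ophiina, and Pachyura show the derived state 'no' for IV, supporting them as a clade.
Most parsimonious ingroup topology: (Euryoma,(Pachyura,(Acrooma,Ophiina))).
The clade {Acrooma, Ophiina, Pachyura} is supported by IV: its derived state 'no' occurs in exactly those taxa and in no other taxon (including the outgroup).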